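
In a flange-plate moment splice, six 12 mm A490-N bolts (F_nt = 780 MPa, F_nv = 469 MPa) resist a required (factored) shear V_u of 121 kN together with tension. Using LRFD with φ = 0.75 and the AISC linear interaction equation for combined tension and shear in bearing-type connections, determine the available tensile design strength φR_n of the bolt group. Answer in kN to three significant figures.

A_b = π·12²/4 = 113.1 mm²; f_rv = 121 × 1000 / (6 × 113.1) = 178.3 MPa.
F'_nt = 1.3 F_nt − (F_nt / φF_nv) f_rv = 1.3·780 − (780/(0.75·469))·178.3 = 618.6 MPa, capped at F_nt → F'_nt = 618.6 MPa.
R_n = F'_nt · A_b · n = 618.6 × 113.1 × 6 / 1000 = 419.8 kN.
Design strength φR_n = 0.75 × 419.8 = 315 kN.

315 kN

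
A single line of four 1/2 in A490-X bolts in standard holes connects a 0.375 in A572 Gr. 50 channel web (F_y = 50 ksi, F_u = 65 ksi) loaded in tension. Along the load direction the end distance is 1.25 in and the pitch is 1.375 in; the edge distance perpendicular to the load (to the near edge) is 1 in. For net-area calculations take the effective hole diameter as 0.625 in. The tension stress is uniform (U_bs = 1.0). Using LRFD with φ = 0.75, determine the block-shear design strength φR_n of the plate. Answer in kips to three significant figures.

47.5 kips

Shear plane L_v = 1.25 + 3·1.375 = 5.375 in; A_gv = 5.375 × 0.375 = 2.016 in².
A_nv = (5.375 − 3.5·0.625) × 0.375 = 1.195 in².
A_nt = (1 − 0.5·0.625) × 0.375 = 0.2578 in².
0.6 F_u A_nv = 46.62 kips; 0.6 F_y A_gv = 60.47 kips → shear rupture governs the shear term.
R_n = 46.62 + 1.0 × 65 × 0.2578 = 63.38 kips.
Design strength φR_n = 0.75 × 63.38 = 47.5 kips.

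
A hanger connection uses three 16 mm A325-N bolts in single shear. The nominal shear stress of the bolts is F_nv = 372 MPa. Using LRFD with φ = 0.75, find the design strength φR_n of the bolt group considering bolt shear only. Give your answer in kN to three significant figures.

168 kN

A_b = π × 16² / 4 = 201.1 mm².
R_n = F_nv · A_b · n · n_s = 372 × 201.1 × 3 × 1 / 1000 = 224.4 kN.
Design strength φR_n = 0.75 × 224.4 = 168 kN.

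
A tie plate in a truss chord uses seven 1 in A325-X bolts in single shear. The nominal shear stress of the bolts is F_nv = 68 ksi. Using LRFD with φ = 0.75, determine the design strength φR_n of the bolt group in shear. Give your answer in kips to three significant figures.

280 kips

A_b = π × 1² / 4 = 0.7854 in².
R_n = F_nv · A_b · n · n_s = 68 × 0.7854 × 7 × 1 = 373.8 kips.
Design strength φR_n = 0.75 × 373.8 = 280 kips.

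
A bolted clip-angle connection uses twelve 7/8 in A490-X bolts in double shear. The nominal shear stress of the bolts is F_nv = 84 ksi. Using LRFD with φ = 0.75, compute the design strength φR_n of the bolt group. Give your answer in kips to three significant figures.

909 kips

A_b = π × 0.875² / 4 = 0.6013 in².
R_n = F_nv · A_b · n · n_s = 84 × 0.6013 × 12 × 2 = 1212 kips.
Design strength φR_n = 0.75 × 1212 = 909 kips.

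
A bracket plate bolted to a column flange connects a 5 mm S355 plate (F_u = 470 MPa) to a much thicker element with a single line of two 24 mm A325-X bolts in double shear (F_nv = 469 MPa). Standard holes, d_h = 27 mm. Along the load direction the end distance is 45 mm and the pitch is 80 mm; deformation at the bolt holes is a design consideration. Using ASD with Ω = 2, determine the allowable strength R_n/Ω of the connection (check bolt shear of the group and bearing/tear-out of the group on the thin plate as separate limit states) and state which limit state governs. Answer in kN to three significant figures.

Bolt shear: A_b = π·24²/4 = 452.4 mm²; R_n = 469 × 452.4 × 2 × 2 / 1000 = 848.7 kN → 848.7 / 2 = 424 kN.
Bearing (1.2 l_c t F_u ≤ 2.4 d t F_u): upper limit = 2.4·24·5·470 / 1000 = 135.4 kN.
  Edge l_c = 45 − 27/2 = 31.5 → r_n = 88.83 kN; interior l_c = 80 − 27 = 53 → r_n = 135.4 kN.
  R_n,bearing = 1·88.83 + 1·135.4 = 224.2 kN → 224.2 / 2 = 112 kN.
Bearing governs: 112 kN.

112 kN (bearing governs)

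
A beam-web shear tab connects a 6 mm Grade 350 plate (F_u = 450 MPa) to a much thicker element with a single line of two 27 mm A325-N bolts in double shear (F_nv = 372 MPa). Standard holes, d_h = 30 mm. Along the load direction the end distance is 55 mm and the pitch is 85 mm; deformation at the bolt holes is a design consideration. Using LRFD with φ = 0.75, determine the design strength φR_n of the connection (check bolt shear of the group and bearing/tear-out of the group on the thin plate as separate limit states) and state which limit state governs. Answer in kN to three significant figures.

Bolt shear: A_b = π·27²/4 = 572.6 mm²; R_n = 372 × 572.6 × 2 × 2 / 1000 = 852 kN → 0.75 × 852 = 639 kN.
Bearing (1.2 l_c t F_u ≤ 2.4 d t F_u): upper limit = 2.4·27·6·450 / 1000 = 175 kN.
  Edge l_c = 55 − 30/2 = 40 → r_n = 129.6 kN; interior l_c = 85 − 30 = 55 → r_n = 175 kN.
  R_n,bearing = 1·129.6 + 1·175 = 304.6 kN → 0.75 × 304.6 = 228 kN.
Bearing governs: 228 kN.

228 kN (bearing governs)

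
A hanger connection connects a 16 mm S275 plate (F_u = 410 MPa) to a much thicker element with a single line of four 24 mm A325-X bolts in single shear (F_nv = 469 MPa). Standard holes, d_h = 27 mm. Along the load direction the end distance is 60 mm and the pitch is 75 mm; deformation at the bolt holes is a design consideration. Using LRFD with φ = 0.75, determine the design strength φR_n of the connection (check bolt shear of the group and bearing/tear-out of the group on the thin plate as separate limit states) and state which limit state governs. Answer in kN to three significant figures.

Bolt shear: A_b = π·24²/4 = 452.4 mm²; R_n = 469 × 452.4 × 4 × 1 / 1000 = 848.7 kN → 0.75 × 848.7 = 637 kN.
Bearing (1.2 l_c t F_u ≤ 2.4 d t F_u): upper limit = 2.4·24·16·410 / 1000 = 377.9 kN.
  Edge l_c = 60 − 27/2 = 46.5 → r_n = 366 kN; interior l_c = 75 − 27 = 48 → r_n = 377.9 kN.
  R_n,bearing = 1·366 + 3·377.9 = 1500 kN → 0.75 × 1500 = 1120 kN.
Bolt shear governs: 637 kN.

637 kN (bolt shear governs)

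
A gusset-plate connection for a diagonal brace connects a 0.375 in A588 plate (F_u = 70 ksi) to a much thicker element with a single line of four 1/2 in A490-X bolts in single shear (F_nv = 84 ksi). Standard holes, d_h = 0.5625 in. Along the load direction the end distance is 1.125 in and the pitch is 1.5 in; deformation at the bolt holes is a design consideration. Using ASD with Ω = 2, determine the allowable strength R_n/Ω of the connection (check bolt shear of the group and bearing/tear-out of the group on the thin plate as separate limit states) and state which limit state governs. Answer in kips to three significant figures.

33 kips (bolt shear governs)

Bolt shear: A_b = π·0.5²/4 = 0.1963 in²; R_n = 84 × 0.1963 × 4 × 1 = 65.97 kips → 65.97 / 2 = 33 kips.
Bearing (1.2 l_c t F_u ≤ 2.4 d t F_u): upper limit = 2.4·0.5·0.375·70 = 31.5 kips.
  Edge l_c = 1.125 − 0.5625/2 = 0.8438 → r_n = 26.58 kips; interior l_c = 1.5 − 0.5625 = 0.9375 → r_n = 29.53 kips.
  R_n,bearing = 1·26.58 + 3·29.53 = 115.2 kips → 115.2 / 2 = 57.6 kips.
Bolt shear governs: 33 kips.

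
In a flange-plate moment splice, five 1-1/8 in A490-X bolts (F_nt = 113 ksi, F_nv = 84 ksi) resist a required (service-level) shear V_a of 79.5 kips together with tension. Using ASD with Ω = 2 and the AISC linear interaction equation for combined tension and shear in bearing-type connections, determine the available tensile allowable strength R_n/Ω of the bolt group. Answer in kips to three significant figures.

A_b = π·1.125²/4 = 0.994 in²; f_rv = 79.5 / (5 × 0.994) = 16 ksi.
F'_nt = 1.3 F_nt − (Ω F_nt / F_nv) f_rv = 1.3·113 − (2·113/84)·16 = 103.9 ksi, capped at F_nt → F'_nt = 103.9 ksi.
R_n = F'_nt · A_b · n = 103.9 × 0.994 × 5 = 516.2 kips.
Allowable strength R_n/Ω = 516.2 / 2 = 258 kips.

258 kips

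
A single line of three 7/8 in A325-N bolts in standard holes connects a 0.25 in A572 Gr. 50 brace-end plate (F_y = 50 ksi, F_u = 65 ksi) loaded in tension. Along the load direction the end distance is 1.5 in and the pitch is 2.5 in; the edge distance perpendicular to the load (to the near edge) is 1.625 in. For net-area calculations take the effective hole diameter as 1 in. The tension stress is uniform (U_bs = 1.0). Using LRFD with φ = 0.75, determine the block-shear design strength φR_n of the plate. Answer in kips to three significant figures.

Shear plane L_v = 1.5 + 2·2.5 = 6.5 in; A_gv = 6.5 × 0.25 = 1.625 in².
A_nv = (6.5 − 2.5·1) × 0.25 = 1 in².
A_nt = (1.625 − 0.5·1) × 0.25 = 0.2812 in².
0.6 F_u A_nv = 39 kips; 0.6 F_y A_gv = 48.75 kips → shear rupture governs the shear term.
R_n = 39 + 1.0 × 65 × 0.2812 = 57.28 kips.
Design strength φR_n = 0.75 × 57.28 = 43 kips.

43 kips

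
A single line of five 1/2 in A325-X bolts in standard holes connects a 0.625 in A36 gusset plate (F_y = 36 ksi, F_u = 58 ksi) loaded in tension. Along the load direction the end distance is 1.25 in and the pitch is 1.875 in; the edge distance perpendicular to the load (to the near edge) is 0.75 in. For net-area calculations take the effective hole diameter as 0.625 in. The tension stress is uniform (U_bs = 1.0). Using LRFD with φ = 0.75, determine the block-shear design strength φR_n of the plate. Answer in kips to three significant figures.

Shear plane L_v = 1.25 + 4·1.875 = 8.75 in; A_gv = 8.75 × 0.625 = 5.469 in².
A_nv = (8.75 − 4.5·0.625) × 0.625 = 3.711 in².
A_nt = (0.75 − 0.5·0.625) × 0.625 = 0.2734 in².
0.6 F_u A_nv = 129.1 kips; 0.6 F_y A_gv = 118.1 kips → shear yielding governs the shear term.
R_n = 118.1 + 1.0 × 58 × 0.2734 = 134 kips.
Design strength φR_n = 0.75 × 134 = 100 kips.

100 kips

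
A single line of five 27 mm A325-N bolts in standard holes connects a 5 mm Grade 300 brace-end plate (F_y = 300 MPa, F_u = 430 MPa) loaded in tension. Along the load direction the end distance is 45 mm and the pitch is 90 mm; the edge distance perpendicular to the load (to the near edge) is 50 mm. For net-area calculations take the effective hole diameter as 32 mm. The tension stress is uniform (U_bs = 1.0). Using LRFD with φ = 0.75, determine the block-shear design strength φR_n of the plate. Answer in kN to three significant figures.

307 kN

Shear plane L_v = 45 + 4·90 = 405 mm; A_gv = 405 × 5 = 2025 mm².
A_nv = (405 − 4.5·32) × 5 = 1305 mm².
A_nt = (50 − 0.5·32) × 5 = 170 mm².
0.6 F_u A_nv = 336.7 kN; 0.6 F_y A_gv = 364.5 kN → shear rupture governs the shear term.
R_n = 336.7 + 1.0 × 430 × 170 / 1000 = 409.8 kN.
Design strength φR_n = 0.75 × 409.8 = 307 kN.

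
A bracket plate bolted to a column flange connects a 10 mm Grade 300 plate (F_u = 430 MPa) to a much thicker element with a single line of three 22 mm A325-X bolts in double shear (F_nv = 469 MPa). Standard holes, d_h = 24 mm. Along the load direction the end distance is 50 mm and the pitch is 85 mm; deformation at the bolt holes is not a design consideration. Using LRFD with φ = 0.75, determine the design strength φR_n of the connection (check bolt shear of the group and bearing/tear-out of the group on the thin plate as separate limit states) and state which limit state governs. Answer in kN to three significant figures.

610 kN (bearing governs)

Bolt shear: A_b = π·22²/4 = 380.1 mm²; R_n = 469 × 380.1 × 3 × 2 / 1000 = 1070 kN → 0.75 × 1070 = 802 kN.
Bearing (1.5 l_c t F_u ≤ 3.0 d t F_u): upper limit = 3.0·22·10·430 / 1000 = 283.8 kN.
  Edge l_c = 50 − 24/2 = 38 → r_n = 245.1 kN; interior l_c = 85 − 24 = 61 → r_n = 283.8 kN.
  R_n,bearing = 1·245.1 + 2·283.8 = 812.7 kN → 0.75 × 812.7 = 610 kN.
Bearing governs: 610 kN.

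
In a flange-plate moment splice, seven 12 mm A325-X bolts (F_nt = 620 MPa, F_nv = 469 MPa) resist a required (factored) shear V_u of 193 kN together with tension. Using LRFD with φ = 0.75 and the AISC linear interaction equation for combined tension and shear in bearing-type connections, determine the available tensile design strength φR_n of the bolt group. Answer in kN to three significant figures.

A_b = π·12²/4 = 113.1 mm²; f_rv = 193 × 1000 / (7 × 113.1) = 243.8 MPa.
F'_nt = 1.3 F_nt − (F_nt / φF_nv) f_rv = 1.3·620 − (620/(0.75·469))·243.8 = 376.3 MPa, capped at F_nt → F'_nt = 376.3 MPa.
R_n = F'_nt · A_b · n = 376.3 × 113.1 × 7 / 1000 = 297.9 kN.
Design strength φR_n = 0.75 × 297.9 = 223 kN.

223 kN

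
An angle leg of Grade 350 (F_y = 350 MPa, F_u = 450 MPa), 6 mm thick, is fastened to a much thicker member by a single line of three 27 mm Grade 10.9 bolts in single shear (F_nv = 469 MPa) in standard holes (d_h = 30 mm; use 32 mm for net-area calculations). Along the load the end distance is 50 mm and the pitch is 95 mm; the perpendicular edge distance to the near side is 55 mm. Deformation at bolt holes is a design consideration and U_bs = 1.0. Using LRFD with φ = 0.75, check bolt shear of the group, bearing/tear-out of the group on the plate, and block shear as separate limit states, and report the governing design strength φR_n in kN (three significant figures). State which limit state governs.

273 kN (block shear governs)

Bolt shear: A_b = π·27²/4 = 572.6 mm²; R_n = 469 × 572.6 × 3 × 1 / 1000 = 805.6 kN → 0.75 × 805.6 = 604 kN.
Bearing: edge l_c = 35, r_n = 113.4 kN; interior l_c = 65, r_n = 175 kN; R_n = 113.4 + 2·175 = 463.3 kN → 347 kN.
Block shear: A_gv = 1440, A_nv = 960, A_nt = 234 mm²; R_n = min(0.6F_uA_nv, 0.6F_yA_gv) + U_bs·F_u·A_nt = 364.5 kN → 273 kN.
Block shear governs: 273 kN.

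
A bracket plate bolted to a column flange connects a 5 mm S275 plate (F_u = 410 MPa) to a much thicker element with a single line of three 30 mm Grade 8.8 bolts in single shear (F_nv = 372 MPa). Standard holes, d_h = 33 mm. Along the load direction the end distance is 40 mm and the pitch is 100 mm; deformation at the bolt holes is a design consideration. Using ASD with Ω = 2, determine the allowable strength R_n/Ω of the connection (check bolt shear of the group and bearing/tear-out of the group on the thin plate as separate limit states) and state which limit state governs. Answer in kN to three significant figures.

Bolt shear: A_b = π·30²/4 = 706.9 mm²; R_n = 372 × 706.9 × 3 × 1 / 1000 = 788.9 kN → 788.9 / 2 = 394 kN.
Bearing (1.2 l_c t F_u ≤ 2.4 d t F_u): upper limit = 2.4·30·5·410 / 1000 = 147.6 kN.
  Edge l_c = 40 − 33/2 = 23.5 → r_n = 57.81 kN; interior l_c = 100 − 33 = 67 → r_n = 147.6 kN.
  R_n,bearing = 1·57.81 + 2·147.6 = 353 kN → 353 / 2 = 177 kN.
Bearing governs: 177 kN.

177 kN (bearing governs)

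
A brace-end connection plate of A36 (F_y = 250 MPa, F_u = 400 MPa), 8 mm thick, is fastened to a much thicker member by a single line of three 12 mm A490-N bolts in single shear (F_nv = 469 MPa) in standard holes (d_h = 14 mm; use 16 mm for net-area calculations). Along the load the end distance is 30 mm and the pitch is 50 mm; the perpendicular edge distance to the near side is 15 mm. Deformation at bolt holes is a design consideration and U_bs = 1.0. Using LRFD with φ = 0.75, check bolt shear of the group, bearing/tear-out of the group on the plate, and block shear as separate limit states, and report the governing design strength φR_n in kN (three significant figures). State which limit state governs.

Bolt shear: A_b = π·12²/4 = 113.1 mm²; R_n = 469 × 113.1 × 3 × 1 / 1000 = 159.1 kN → 0.75 × 159.1 = 119 kN.
Bearing: edge l_c = 23, r_n = 88.32 kN; interior l_c = 36, r_n = 92.16 kN; R_n = 88.32 + 2·92.16 = 272.6 kN → 204 kN.
Block shear: A_gv = 1040, A_nv = 720, A_nt = 56 mm²; R_n = min(0.6F_uA_nv, 0.6F_yA_gv) + U_bs·F_u·A_nt = 178.4 kN → 134 kN.
Bolt shear governs: 119 kN.

119 kN (bolt shear governs)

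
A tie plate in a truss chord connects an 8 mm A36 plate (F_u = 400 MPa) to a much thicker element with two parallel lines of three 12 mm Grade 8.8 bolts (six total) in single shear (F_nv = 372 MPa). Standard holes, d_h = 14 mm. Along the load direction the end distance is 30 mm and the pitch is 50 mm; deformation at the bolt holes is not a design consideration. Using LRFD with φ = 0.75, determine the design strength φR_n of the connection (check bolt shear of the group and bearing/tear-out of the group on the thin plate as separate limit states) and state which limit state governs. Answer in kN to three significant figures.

189 kN (bolt shear governs)

Bolt shear: A_b = π·12²/4 = 113.1 mm²; R_n = 372 × 113.1 × 6 × 1 / 1000 = 252.4 kN → 0.75 × 252.4 = 189 kN.
Bearing (1.5 l_c t F_u ≤ 3.0 d t F_u): upper limit = 3.0·12·8·400 / 1000 = 115.2 kN.
  Edge l_c = 30 − 14/2 = 23 → r_n = 110.4 kN; interior l_c = 50 − 14 = 36 → r_n = 115.2 kN.
  R_n,bearing = 2·110.4 + 4·115.2 = 681.6 kN → 0.75 × 681.6 = 511 kN.
Bolt shear governs: 189 kN.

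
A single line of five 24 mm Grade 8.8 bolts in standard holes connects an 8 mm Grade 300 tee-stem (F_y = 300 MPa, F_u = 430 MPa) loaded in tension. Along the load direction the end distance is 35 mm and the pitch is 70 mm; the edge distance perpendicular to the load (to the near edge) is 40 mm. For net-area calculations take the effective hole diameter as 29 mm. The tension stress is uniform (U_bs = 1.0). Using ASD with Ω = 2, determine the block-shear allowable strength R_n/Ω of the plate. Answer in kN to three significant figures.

234 kN

Shear plane L_v = 35 + 4·70 = 315 mm; A_gv = 315 × 8 = 2520 mm².
A_nv = (315 − 4.5·29) × 8 = 1476 mm².
A_nt = (40 − 0.5·29) × 8 = 204 mm².
0.6 F_u A_nv = 380.8 kN; 0.6 F_y A_gv = 453.6 kN → shear rupture governs the shear term.
R_n = 380.8 + 1.0 × 430 × 204 / 1000 = 468.5 kN.
Allowable strength R_n/Ω = 468.5 / 2 = 234 kN.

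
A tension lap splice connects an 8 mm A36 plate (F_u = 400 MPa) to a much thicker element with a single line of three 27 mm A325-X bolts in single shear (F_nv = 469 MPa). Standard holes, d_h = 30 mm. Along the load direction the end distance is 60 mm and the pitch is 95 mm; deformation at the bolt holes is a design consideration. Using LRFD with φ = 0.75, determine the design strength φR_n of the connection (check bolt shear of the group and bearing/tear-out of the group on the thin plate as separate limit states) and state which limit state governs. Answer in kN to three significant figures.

441 kN (bearing governs)

Bolt shear: A_b = π·27²/4 = 572.6 mm²; R_n = 469 × 572.6 × 3 × 1 / 1000 = 805.6 kN → 0.75 × 805.6 = 604 kN.
Bearing (1.2 l_c t F_u ≤ 2.4 d t F_u): upper limit = 2.4·27·8·400 / 1000 = 207.4 kN.
  Edge l_c = 60 − 30/2 = 45 → r_n = 172.8 kN; interior l_c = 95 − 30 = 65 → r_n = 207.4 kN.
  R_n,bearing = 1·172.8 + 2·207.4 = 587.5 kN → 0.75 × 587.5 = 441 kN.
Bearing governs: 441 kN.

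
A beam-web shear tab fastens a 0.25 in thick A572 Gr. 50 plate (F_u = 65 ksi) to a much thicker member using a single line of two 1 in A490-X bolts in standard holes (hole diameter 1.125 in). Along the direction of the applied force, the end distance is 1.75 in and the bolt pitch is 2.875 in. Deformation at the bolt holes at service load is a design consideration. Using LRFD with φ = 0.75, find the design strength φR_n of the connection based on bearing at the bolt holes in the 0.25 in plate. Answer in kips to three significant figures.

43 kips

Per bolt r_n = 1.2 l_c t F_u ≤ 2.4 d t F_u; upper limit = 2.4 × 1 × 0.25 × 65 = 39 kips.
Edge bolt: l_c = 1.75 − 1.125/2 = 1.188 in → 1.2 × 1.188 × 0.25 × 65 = 23.16 → r_n = 23.16 kips.
Interior bolts: l_c = 2.875 − 1.125 = 1.75 in → 1.2 × 1.75 × 0.25 × 65 = 34.12 → r_n = 34.12 kips.
R_n = 1 × 23.16 + 1 × 34.12 = 57.28 kips.
Design strength φR_n = 0.75 × 57.28 = 43 kips.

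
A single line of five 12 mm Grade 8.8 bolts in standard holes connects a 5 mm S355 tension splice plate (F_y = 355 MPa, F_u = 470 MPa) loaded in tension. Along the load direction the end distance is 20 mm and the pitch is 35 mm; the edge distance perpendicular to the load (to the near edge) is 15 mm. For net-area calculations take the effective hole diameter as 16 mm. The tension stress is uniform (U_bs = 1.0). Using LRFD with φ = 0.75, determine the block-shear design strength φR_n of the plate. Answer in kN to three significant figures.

Shear plane L_v = 20 + 4·35 = 160 mm; A_gv = 160 × 5 = 800 mm².
A_nv = (160 − 4.5·16) × 5 = 440 mm².
A_nt = (15 − 0.5·16) × 5 = 35 mm².
0.6 F_u A_nv = 124.1 kN; 0.6 F_y A_gv = 170.4 kN → shear rupture governs the shear term.
R_n = 124.1 + 1.0 × 470 × 35 / 1000 = 140.5 kN.
Design strength φR_n = 0.75 × 140.5 = 105 kN.

105 kN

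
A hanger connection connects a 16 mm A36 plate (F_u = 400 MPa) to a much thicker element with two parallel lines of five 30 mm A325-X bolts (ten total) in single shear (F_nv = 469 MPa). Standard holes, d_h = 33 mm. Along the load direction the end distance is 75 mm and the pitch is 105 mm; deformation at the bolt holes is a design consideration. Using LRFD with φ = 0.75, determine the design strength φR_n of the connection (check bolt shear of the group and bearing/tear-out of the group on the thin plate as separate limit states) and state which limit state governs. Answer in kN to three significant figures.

Bolt shear: A_b = π·30²/4 = 706.9 mm²; R_n = 469 × 706.9 × 10 × 1 / 1000 = 3315 kN → 0.75 × 3315 = 2490 kN.
Bearing (1.2 l_c t F_u ≤ 2.4 d t F_u): upper limit = 2.4·30·16·400 / 1000 = 460.8 kN.
  Edge l_c = 75 − 33/2 = 58.5 → r_n = 449.3 kN; interior l_c = 105 − 33 = 72 → r_n = 460.8 kN.
  R_n,bearing = 2·449.3 + 8·460.8 = 4585 kN → 0.75 × 4585 = 3440 kN.
Bolt shear governs: 2490 kN.

2490 kN (bolt shear governs)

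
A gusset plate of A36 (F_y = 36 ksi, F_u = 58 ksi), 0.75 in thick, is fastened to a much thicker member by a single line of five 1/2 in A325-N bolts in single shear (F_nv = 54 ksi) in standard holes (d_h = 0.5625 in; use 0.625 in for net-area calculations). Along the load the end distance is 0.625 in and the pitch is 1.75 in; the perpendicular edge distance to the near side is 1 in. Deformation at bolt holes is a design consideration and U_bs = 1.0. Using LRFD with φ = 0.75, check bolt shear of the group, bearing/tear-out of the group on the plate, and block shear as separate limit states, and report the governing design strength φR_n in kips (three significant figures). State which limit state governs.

39.8 kips (bolt shear governs)

Bolt shear: A_b = π·0.5²/4 = 0.1963 in²; R_n = 54 × 0.1963 × 5 × 1 = 53.01 kips → 0.75 × 53.01 = 39.8 kips.
Bearing: edge l_c = 0.3438, r_n = 17.94 kips; interior l_c = 1.188, r_n = 52.2 kips; R_n = 17.94 + 4·52.2 = 226.7 kips → 170 kips.
Block shear: A_gv = 5.719, A_nv = 3.609, A_nt = 0.5156 in²; R_n = min(0.6F_uA_nv, 0.6F_yA_gv) + U_bs·F_u·A_nt = 153.4 kips → 115 kips.
Bolt shear governs: 39.8 kips.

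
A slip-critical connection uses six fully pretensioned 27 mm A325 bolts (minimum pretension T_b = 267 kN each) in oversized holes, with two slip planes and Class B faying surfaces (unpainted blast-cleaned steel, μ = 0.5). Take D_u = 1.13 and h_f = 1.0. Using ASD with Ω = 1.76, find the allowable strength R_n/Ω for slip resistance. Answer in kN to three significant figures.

R_n = μ · D_u · h_f · T_b · n_s · n_b = 0.5 × 1.13 × 1.0 × 267 × 2 × 6 = 1810 kN.
Allowable strength R_n/Ω = 1810 / 1.76 = 1030 kN.

1030 kN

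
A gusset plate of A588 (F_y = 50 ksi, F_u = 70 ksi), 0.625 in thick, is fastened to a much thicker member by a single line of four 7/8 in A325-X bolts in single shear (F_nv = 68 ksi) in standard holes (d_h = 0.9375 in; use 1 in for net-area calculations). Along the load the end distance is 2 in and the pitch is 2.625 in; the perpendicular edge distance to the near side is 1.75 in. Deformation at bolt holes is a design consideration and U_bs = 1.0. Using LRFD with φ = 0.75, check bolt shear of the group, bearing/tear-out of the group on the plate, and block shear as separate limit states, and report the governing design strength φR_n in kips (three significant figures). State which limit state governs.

123 kips (bolt shear governs)

Bolt shear: A_b = π·0.875²/4 = 0.6013 in²; R_n = 68 × 0.6013 × 4 × 1 = 163.6 kips → 0.75 × 163.6 = 123 kips.
Bearing: edge l_c = 1.531, r_n = 80.39 kips; interior l_c = 1.688, r_n = 88.59 kips; R_n = 80.39 + 3·88.59 = 346.2 kips → 260 kips.
Block shear: A_gv = 6.172, A_nv = 3.984, A_nt = 0.7812 in²; R_n = min(0.6F_uA_nv, 0.6F_yA_gv) + U_bs·F_u·A_nt = 222 kips → 167 kips.
Bolt shear governs: 123 kips.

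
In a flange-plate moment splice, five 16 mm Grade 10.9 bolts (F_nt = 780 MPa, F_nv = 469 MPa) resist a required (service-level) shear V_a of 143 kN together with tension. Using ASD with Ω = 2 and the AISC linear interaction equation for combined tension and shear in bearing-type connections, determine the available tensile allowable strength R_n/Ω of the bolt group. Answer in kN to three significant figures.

A_b = π·16²/4 = 201.1 mm²; f_rv = 143 × 1000 / (5 × 201.1) = 142.2 MPa.
F'_nt = 1.3 F_nt − (Ω F_nt / F_nv) f_rv = 1.3·780 − (2·780/469)·142.2 = 540.9 MPa, capped at F_nt → F'_nt = 540.9 MPa.
R_n = F'_nt · A_b · n = 540.9 × 201.1 × 5 / 1000 = 543.7 kN.
Allowable strength R_n/Ω = 543.7 / 2 = 272 kN.

272 kN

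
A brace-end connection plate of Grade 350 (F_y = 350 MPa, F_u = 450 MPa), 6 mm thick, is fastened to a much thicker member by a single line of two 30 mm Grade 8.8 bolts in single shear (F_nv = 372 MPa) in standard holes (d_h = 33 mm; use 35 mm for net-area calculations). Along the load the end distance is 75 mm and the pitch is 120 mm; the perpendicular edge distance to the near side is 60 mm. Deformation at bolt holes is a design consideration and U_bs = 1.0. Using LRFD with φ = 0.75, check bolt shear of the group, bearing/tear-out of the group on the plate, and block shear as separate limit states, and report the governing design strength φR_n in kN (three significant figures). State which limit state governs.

Bolt shear: A_b = π·30²/4 = 706.9 mm²; R_n = 372 × 706.9 × 2 × 1 / 1000 = 525.9 kN → 0.75 × 525.9 = 394 kN.
Bearing: edge l_c = 58.5, r_n = 189.5 kN; interior l_c = 87, r_n = 194.4 kN; R_n = 189.5 + 1·194.4 = 383.9 kN → 288 kN.
Block shear: A_gv = 1170, A_nv = 855, A_nt = 255 mm²; R_n = min(0.6F_uA_nv, 0.6F_yA_gv) + U_bs·F_u·A_nt = 345.6 kN → 259 kN.
Block shear governs: 259 kN.

259 kN (block shear governs)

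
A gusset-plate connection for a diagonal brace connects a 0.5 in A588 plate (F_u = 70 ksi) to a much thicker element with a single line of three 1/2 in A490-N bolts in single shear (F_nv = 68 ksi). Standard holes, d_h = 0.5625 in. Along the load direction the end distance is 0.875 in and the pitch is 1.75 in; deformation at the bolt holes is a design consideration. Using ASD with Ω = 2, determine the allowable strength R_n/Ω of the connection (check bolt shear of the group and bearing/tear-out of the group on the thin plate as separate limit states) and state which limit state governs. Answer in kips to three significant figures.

Bolt shear: A_b = π·0.5²/4 = 0.1963 in²; R_n = 68 × 0.1963 × 3 × 1 = 40.06 kips → 40.06 / 2 = 20 kips.
Bearing (1.2 l_c t F_u ≤ 2.4 d t F_u): upper limit = 2.4·0.5·0.5·70 = 42 kips.
  Edge l_c = 0.875 − 0.5625/2 = 0.5938 → r_n = 24.94 kips; interior l_c = 1.75 − 0.5625 = 1.188 → r_n = 42 kips.
  R_n,bearing = 1·24.94 + 2·42 = 108.9 kips → 108.9 / 2 = 54.5 kips.
Bolt shear governs: 20 kips.

20 kips (bolt shear governs)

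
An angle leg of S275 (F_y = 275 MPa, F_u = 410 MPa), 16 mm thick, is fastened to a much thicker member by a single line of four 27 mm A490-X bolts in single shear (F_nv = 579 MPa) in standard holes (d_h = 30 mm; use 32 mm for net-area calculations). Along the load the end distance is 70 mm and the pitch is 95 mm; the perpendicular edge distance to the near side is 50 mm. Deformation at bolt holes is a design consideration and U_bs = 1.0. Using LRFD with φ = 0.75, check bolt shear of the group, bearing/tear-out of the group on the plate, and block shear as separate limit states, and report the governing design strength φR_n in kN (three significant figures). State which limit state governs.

870 kN (block shear governs)

Bolt shear: A_b = π·27²/4 = 572.6 mm²; R_n = 579 × 572.6 × 4 × 1 / 1000 = 1326 kN → 0.75 × 1326 = 995 kN.
Bearing: edge l_c = 55, r_n = 425.1 kN; interior l_c = 65, r_n = 425.1 kN; R_n = 425.1 + 3·425.1 = 1700 kN → 1280 kN.
Block shear: A_gv = 5680, A_nv = 3888, A_nt = 544 mm²; R_n = min(0.6F_uA_nv, 0.6F_yA_gv) + U_bs·F_u·A_nt = 1160 kN → 870 kN.
Block shear governs: 870 kN.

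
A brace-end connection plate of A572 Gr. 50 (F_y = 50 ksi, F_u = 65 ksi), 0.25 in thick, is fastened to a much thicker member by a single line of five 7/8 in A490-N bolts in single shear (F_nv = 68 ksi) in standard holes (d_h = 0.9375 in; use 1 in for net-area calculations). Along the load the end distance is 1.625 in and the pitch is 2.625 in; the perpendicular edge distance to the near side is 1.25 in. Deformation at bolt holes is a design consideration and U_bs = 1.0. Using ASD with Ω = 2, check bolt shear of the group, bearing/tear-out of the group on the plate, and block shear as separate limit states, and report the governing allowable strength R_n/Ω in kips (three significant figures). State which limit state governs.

Bolt shear: A_b = π·0.875²/4 = 0.6013 in²; R_n = 68 × 0.6013 × 5 × 1 = 204.4 kips → 204.4 / 2 = 102 kips.
Bearing: edge l_c = 1.156, r_n = 22.55 kips; interior l_c = 1.688, r_n = 32.91 kips; R_n = 22.55 + 4·32.91 = 154.2 kips → 77.1 kips.
Block shear: A_gv = 3.031, A_nv = 1.906, A_nt = 0.1875 in²; R_n = min(0.6F_uA_nv, 0.6F_yA_gv) + U_bs·F_u·A_nt = 86.53 kips → 43.3 kips.
Block shear governs: 43.3 kips.

43.3 kips (block shear governs)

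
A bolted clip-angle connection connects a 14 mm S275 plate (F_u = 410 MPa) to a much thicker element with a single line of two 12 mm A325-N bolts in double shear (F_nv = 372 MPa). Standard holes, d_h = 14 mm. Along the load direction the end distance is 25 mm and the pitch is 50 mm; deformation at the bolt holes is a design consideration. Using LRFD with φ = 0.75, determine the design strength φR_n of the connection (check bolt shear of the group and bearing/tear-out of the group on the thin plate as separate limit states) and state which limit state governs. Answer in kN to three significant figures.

126 kN (bolt shear governs)

Bolt shear: A_b = π·12²/4 = 113.1 mm²; R_n = 372 × 113.1 × 2 × 2 / 1000 = 168.3 kN → 0.75 × 168.3 = 126 kN.
Bearing (1.2 l_c t F_u ≤ 2.4 d t F_u): upper limit = 2.4·12·14·410 / 1000 = 165.3 kN.
  Edge l_c = 25 − 14/2 = 18 → r_n = 124 kN; interior l_c = 50 − 14 = 36 → r_n = 165.3 kN.
  R_n,bearing = 1·124 + 1·165.3 = 289.3 kN → 0.75 × 289.3 = 217 kN.
Bolt shear governs: 126 kN.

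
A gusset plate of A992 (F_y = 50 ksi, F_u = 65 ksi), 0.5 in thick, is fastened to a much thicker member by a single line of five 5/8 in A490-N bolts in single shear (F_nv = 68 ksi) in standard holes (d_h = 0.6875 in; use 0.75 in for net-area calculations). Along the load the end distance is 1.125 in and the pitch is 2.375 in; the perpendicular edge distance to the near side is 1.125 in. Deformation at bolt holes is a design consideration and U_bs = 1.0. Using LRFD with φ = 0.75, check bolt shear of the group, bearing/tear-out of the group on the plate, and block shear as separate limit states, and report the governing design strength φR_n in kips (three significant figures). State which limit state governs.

78.2 kips (bolt shear governs)

Bolt shear: A_b = π·0.625²/4 = 0.3068 in²; R_n = 68 × 0.3068 × 5 × 1 = 104.3 kips → 0.75 × 104.3 = 78.2 kips.
Bearing: edge l_c = 0.7812, r_n = 30.47 kips; interior l_c = 1.688, r_n = 48.75 kips; R_n = 30.47 + 4·48.75 = 225.5 kips → 169 kips.
Block shear: A_gv = 5.312, A_nv = 3.625, A_nt = 0.375 in²; R_n = min(0.6F_uA_nv, 0.6F_yA_gv) + U_bs·F_u·A_nt = 165.8 kips → 124 kips.
Bolt shear governs: 78.2 kips.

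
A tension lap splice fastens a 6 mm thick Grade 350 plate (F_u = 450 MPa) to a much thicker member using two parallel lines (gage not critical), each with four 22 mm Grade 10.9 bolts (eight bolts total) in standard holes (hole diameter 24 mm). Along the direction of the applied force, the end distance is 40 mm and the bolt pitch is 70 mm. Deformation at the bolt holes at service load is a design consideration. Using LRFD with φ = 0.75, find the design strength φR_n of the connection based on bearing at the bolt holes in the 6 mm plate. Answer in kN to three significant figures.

778 kN

Per bolt r_n = 1.2 l_c t F_u ≤ 2.4 d t F_u; upper limit = 2.4 × 22 × 6 × 450 / 1000 = 142.6 kN.
Edge bolt: l_c = 40 − 24/2 = 28 mm → 1.2 × 28 × 6 × 450 / 1000 = 90.72 → r_n = 90.72 kN.
Interior bolts: l_c = 70 − 24 = 46 mm → 1.2 × 46 × 6 × 450 / 1000 = 149 → r_n = 142.6 kN.
R_n = 2 × 90.72 + 6 × 142.6 = 1037 kN.
Design strength φR_n = 0.75 × 1037 = 778 kN.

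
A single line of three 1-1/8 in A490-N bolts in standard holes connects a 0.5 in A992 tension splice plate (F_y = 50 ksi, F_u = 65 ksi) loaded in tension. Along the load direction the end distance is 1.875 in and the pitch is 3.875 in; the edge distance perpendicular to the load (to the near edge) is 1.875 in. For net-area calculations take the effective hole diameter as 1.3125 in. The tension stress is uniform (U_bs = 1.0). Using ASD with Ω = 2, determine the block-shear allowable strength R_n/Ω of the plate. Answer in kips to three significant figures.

Shear plane L_v = 1.875 + 2·3.875 = 9.625 in; A_gv = 9.625 × 0.5 = 4.812 in².
A_nv = (9.625 − 2.5·1.3125) × 0.5 = 3.172 in².
A_nt = (1.875 − 0.5·1.3125) × 0.5 = 0.6094 in².
0.6 F_u A_nv = 123.7 kips; 0.6 F_y A_gv = 144.4 kips → shear rupture governs the shear term.
R_n = 123.7 + 1.0 × 65 × 0.6094 = 163.3 kips.
Allowable strength R_n/Ω = 163.3 / 2 = 81.7 kips.

81.7 kips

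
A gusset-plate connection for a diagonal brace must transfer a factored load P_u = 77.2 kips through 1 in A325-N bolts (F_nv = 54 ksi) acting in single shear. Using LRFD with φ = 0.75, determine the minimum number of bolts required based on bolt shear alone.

A_b = π·1²/4 = 0.7854 in².
Per-bolt design strength φR_n = 0.75 × 54 × 0.7854 × 1 = 31.81 kips.
n ≥ 77.2 / 31.81 = 2.427 → use 3 bolts.

3 bolts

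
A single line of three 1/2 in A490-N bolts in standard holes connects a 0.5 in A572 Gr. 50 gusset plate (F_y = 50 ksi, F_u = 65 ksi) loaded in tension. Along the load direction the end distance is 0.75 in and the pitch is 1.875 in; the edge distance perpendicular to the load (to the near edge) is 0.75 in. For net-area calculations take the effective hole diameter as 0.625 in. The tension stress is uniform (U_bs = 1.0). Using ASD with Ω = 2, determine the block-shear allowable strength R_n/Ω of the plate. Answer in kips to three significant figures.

Shear plane L_v = 0.75 + 2·1.875 = 4.5 in; A_gv = 4.5 × 0.5 = 2.25 in².
A_nv = (4.5 − 2.5·0.625) × 0.5 = 1.469 in².
A_nt = (0.75 − 0.5·0.625) × 0.5 = 0.2188 in².
0.6 F_u A_nv = 57.28 kips; 0.6 F_y A_gv = 67.5 kips → shear rupture governs the shear term.
R_n = 57.28 + 1.0 × 65 × 0.2188 = 71.5 kips.
Allowable strength R_n/Ω = 71.5 / 2 = 35.8 kips.

35.8 kips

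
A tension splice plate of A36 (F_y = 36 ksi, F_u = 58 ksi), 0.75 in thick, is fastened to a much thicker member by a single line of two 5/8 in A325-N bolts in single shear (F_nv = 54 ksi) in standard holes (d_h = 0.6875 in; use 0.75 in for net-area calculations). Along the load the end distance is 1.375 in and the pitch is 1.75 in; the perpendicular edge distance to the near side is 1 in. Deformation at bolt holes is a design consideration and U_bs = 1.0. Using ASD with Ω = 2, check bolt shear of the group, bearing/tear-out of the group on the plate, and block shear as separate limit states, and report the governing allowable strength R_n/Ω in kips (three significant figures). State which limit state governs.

Bolt shear: A_b = π·0.625²/4 = 0.3068 in²; R_n = 54 × 0.3068 × 2 × 1 = 33.13 kips → 33.13 / 2 = 16.6 kips.
Bearing: edge l_c = 1.031, r_n = 53.83 kips; interior l_c = 1.062, r_n = 55.46 kips; R_n = 53.83 + 1·55.46 = 109.3 kips → 54.6 kips.
Block shear: A_gv = 2.344, A_nv = 1.5, A_nt = 0.4688 in²; R_n = min(0.6F_uA_nv, 0.6F_yA_gv) + U_bs·F_u·A_nt = 77.81 kips → 38.9 kips.
Bolt shear governs: 16.6 kips.

16.6 kips (bolt shear governs)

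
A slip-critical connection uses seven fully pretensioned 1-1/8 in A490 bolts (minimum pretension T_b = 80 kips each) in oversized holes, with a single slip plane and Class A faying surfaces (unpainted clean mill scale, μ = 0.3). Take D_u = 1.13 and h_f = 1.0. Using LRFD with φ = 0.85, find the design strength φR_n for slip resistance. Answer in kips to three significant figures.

161 kips

R_n = μ · D_u · h_f · T_b · n_s · n_b = 0.3 × 1.13 × 1.0 × 80 × 1 × 7 = 189.8 kips.
Design strength φR_n = 0.85 × 189.8 = 161 kips.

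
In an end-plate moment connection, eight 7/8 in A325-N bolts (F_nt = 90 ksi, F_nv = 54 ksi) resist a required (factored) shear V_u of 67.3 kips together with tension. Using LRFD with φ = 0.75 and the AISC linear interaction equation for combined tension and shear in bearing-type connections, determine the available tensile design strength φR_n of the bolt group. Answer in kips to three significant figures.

A_b = π·0.875²/4 = 0.6013 in²; f_rv = 67.3 / (8 × 0.6013) = 13.99 ksi.
F'_nt = 1.3 F_nt − (F_nt / φF_nv) f_rv = 1.3·90 − (90/(0.75·54))·13.99 = 85.91 ksi, capped at F_nt → F'_nt = 85.91 ksi.
R_n = F'_nt · A_b · n = 85.91 × 0.6013 × 8 = 413.3 kips.
Design strength φR_n = 0.75 × 413.3 = 310 kips.

310 kips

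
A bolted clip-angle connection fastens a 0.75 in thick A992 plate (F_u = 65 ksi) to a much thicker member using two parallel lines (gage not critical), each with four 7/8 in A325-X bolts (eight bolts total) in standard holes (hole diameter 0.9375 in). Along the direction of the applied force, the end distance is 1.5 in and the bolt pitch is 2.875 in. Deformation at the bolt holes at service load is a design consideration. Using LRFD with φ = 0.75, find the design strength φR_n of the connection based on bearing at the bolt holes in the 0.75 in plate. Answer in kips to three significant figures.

Per bolt r_n = 1.2 l_c t F_u ≤ 2.4 d t F_u; upper limit = 2.4 × 0.875 × 0.75 × 65 = 102.4 kips.
Edge bolt: l_c = 1.5 − 0.9375/2 = 1.031 in → 1.2 × 1.031 × 0.75 × 65 = 60.33 → r_n = 60.33 kips.
Interior bolts: l_c = 2.875 − 0.9375 = 1.938 in → 1.2 × 1.938 × 0.75 × 65 = 113.3 → r_n = 102.4 kips.
R_n = 2 × 60.33 + 6 × 102.4 = 734.9 kips.
Design strength φR_n = 0.75 × 734.9 = 551 kips.

551 kips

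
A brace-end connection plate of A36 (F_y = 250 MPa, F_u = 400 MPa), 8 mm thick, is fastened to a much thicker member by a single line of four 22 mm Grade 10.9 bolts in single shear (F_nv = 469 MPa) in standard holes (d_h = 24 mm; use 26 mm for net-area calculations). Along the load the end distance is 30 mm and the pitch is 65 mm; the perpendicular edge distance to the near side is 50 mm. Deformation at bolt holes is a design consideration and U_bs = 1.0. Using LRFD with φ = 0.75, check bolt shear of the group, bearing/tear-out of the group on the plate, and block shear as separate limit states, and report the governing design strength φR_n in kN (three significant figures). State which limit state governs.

282 kN (block shear governs)

Bolt shear: A_b = π·22²/4 = 380.1 mm²; R_n = 469 × 380.1 × 4 × 1 / 1000 = 713.1 kN → 0.75 × 713.1 = 535 kN.
Bearing: edge l_c = 18, r_n = 69.12 kN; interior l_c = 41, r_n = 157.4 kN; R_n = 69.12 + 3·157.4 = 541.4 kN → 406 kN.
Block shear: A_gv = 1800, A_nv = 1072, A_nt = 296 mm²; R_n = min(0.6F_uA_nv, 0.6F_yA_gv) + U_bs·F_u·A_nt = 375.7 kN → 282 kN.
Block shear governs: 282 kN.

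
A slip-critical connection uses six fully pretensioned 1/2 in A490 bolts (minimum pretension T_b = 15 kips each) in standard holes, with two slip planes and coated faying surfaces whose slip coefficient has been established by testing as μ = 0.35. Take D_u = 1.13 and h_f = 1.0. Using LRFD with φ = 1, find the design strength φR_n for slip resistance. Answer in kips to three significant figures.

R_n = μ · D_u · h_f · T_b · n_s · n_b = 0.35 × 1.13 × 1.0 × 15 × 2 × 6 = 71.19 kips.
Design strength φR_n = 1 × 71.19 = 71.2 kips.

71.2 kips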